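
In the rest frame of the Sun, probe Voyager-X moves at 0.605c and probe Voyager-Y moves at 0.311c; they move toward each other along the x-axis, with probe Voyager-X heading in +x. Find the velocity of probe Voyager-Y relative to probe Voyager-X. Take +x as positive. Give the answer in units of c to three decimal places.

β_A = 0.605, β_B = -0.311.
Transform to A's frame with the inverse velocity-addition law: u' = (u − v)/(1 − uv/c²), taking u = β_B and v = β_A.
u' = (-0.311 − 0.605) / (1 − (0.605)(-0.311)) = -0.9160/1.1882 = -0.7709.

-0.771c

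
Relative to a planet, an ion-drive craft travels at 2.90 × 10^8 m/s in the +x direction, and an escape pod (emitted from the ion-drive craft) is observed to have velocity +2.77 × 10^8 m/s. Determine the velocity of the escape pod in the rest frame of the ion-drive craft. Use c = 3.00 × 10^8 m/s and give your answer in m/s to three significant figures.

-1.21 × 10^8 m/s

v = 0.967c, u = 0.923c.
Invert the composition law: u' = (u − v)/(1 − uv/c²).
u' = (0.923 − 0.967) / (1 − (0.923)(0.967)) = -0.0433/0.1074 = -0.4033.
u' = -0.4033 × 3.00 × 10^8 m/s.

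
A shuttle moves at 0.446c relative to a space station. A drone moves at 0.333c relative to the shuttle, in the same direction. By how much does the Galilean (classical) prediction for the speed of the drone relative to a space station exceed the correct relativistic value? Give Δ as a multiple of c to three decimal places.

Galilean: u_cl = 0.333 + 0.446 = 0.7790.
Relativistic: u_rel = (0.333 + 0.446) / (1 + 0.333·0.446) = 0.7790/1.1485 = 0.6783.
Δ = 0.7790 − 0.6783 = 0.1007.

Δ = 0.101c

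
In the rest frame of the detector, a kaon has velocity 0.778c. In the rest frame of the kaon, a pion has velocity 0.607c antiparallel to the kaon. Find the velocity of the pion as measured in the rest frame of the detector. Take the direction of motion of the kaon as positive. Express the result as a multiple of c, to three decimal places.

With v = 0.778 and u' = -0.607 (in units of c),
u = (u' + v)/(1 + u'v/c²):
u = (-0.607 + 0.778) / (1 + (-0.607)·0.778) = 0.1710/0.5278 = 0.3240
(Galilean addition would give +0.171c.)

+0.324c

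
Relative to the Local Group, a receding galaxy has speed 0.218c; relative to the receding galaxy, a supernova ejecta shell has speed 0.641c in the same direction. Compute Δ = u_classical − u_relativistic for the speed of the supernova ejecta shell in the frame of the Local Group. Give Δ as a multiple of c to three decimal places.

Δ = 0.105c

Galilean: u_cl = 0.641 + 0.218 = 0.8590.
Relativistic: u_rel = (0.641 + 0.218) / (1 + 0.641·0.218) = 0.8590/1.1397 = 0.7537.
Δ = 0.8590 − 0.7537 = 0.1053.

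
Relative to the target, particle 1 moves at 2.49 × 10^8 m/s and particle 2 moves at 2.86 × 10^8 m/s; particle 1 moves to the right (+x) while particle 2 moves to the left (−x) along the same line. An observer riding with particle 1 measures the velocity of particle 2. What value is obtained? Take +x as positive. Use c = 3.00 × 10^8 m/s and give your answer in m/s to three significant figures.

-2.99 × 10^8 m/s

β_A = 0.830, β_B = -0.953 (dividing each by c = 3.00 × 10^8 m/s).
Transform to A's frame with the inverse velocity-addition law: u' = (u − v)/(1 − uv/c²), taking u = β_B and v = β_A.
u' = (-0.953 − 0.830) / (1 − (0.830)(-0.953)) = -1.7833/1.7913 = -0.9956.
u' = -0.9956 × 3.00 × 10^8 m/s.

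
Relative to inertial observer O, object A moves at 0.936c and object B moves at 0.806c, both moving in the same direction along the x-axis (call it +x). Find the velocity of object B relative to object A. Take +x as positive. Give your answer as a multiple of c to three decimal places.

-0.529c

β_A = 0.936, β_B = 0.806.
Transform to A's frame with the inverse velocity-addition law: u' = (u − v)/(1 − uv/c²), taking u = β_B and v = β_A.
u' = (0.806 − 0.936) / (1 − (0.936)(0.806)) = -0.1300/0.2456 = -0.5294.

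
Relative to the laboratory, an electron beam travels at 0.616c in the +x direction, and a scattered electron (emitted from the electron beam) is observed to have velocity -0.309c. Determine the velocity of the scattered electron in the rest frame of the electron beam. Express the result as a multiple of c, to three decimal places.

-0.777c

Invert the composition law: u' = (u − v)/(1 − uv/c²).
u' = (-0.309 − 0.616) / (1 − (-0.309)(0.616)) = -0.9250/1.1903 = -0.7771.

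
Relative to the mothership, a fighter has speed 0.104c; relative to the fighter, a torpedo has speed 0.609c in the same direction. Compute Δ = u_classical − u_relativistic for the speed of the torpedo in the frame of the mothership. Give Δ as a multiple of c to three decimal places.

Δ = 0.042c

Galilean: u_cl = 0.609 + 0.104 = 0.7130.
Relativistic: u_rel = (0.609 + 0.104) / (1 + 0.609·0.104) = 0.7130/1.0633 = 0.6705.
Δ = 0.7130 − 0.6705 = 0.0425.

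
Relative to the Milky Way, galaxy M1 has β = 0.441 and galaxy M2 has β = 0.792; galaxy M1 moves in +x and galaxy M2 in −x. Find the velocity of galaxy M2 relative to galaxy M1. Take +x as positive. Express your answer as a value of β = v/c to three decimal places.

β = -0.914

β_A = 0.441, β_B = -0.792.
Transform to A's frame with the inverse velocity-addition law: u' = (u − v)/(1 − uv/c²), taking u = β_B and v = β_A.
u' = (-0.792 − 0.441) / (1 − (0.441)(-0.792)) = -1.2330/1.3493 = -0.9138.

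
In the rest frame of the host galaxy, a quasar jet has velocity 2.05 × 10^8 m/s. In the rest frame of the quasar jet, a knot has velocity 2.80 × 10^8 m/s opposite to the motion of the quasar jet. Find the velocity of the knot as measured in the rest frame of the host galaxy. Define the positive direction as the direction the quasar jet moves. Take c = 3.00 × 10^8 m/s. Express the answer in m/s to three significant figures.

In units of c (dividing by 3.00 × 10^8 m/s): v = 0.683, u' = -0.933.
u = (u' + v)/(1 + u'v/c²):
u = (-0.933 + 0.683) / (1 + (-0.933)·0.683) = -0.2500/0.3622 = -0.6902
Converting back: u = -0.6902 × 3.00 × 10^8 m/s.

-2.07 × 10^8 m/s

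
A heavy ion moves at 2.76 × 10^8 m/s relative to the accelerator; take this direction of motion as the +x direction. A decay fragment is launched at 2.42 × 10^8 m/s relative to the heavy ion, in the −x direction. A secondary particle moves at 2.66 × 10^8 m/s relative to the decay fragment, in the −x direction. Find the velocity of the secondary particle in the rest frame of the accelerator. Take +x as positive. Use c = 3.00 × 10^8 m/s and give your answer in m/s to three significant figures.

-2.20 × 10^8 m/s

Apply u = (u' + v)/(1 + u'v/c²) successively, working outward toward the accelerator.
(Dividing each given speed by c = 3.00 × 10^8 m/s to work in units of c.)
Start: velocity of the heavy ion relative to the accelerator = 0.9200c.
Compose with the decay fragment (u' = -0.807 in the heavy ion frame): u_1 = (-0.807 + 0.920) / (1 + (-0.807)·0.920) = 0.1133/0.2579 = 0.4395.
Compose with the secondary particle (u' = -0.887 in the decay fragment frame): u_2 = (-0.887 + 0.440) / (1 + (-0.887)·0.440) = -0.4472/0.6103 = -0.7327.
So u = -0.7327 × 3.00 × 10^8 m/s.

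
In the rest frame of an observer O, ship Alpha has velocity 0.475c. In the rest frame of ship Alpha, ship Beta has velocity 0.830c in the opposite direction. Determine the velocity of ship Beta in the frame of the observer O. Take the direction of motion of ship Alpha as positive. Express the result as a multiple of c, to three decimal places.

With v = 0.475 and u' = -0.830 (in units of c),
u = (u' + v)/(1 + u'v/c²):
u = (-0.830 + 0.475) / (1 + (-0.830)·0.475) = -0.3550/0.6058 = -0.5861
(Galilean addition would give -0.355c.)

-0.586c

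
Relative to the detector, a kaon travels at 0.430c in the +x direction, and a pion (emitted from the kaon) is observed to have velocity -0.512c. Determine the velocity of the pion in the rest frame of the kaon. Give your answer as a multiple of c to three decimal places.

Invert the composition law: u' = (u − v)/(1 − uv/c²).
u' = (-0.512 − 0.430) / (1 − (-0.512)(0.430)) = -0.9420/1.2202 = -0.7720.

-0.772c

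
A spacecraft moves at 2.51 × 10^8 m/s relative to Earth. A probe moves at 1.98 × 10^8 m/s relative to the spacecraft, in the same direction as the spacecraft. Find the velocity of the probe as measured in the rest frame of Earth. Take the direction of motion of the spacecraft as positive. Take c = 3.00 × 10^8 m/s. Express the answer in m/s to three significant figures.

2.89 × 10^8 m/s

In units of c (dividing by 3.00 × 10^8 m/s): v = 0.837, u' = 0.660.
u = (u' + v)/(1 + u'v/c²):
u = (0.660 + 0.837) / (1 + 0.660·0.837) = 1.4967/1.5522 = 0.9642
Converting back: u = 0.9642 × 3.00 × 10^8 m/s.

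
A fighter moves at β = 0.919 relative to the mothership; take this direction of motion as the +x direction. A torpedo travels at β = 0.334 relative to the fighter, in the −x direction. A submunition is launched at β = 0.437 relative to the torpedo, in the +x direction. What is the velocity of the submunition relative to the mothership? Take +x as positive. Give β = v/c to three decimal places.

β = +0.936

Apply u = (u' + v)/(1 + u'v/c²) successively, working outward toward the mothership.
Start: velocity of the fighter relative to the mothership = 0.9190c.
Compose with the torpedo (u' = -0.334 in the fighter frame): u_1 = (-0.334 + 0.919) / (1 + (-0.334)·0.919) = 0.5850/0.6931 = 0.8441.
Compose with the submunition (u' = 0.437 in the torpedo frame): u_2 = (0.437 + 0.844) / (1 + 0.437·0.844) = 1.2811/1.3689 = 0.9359.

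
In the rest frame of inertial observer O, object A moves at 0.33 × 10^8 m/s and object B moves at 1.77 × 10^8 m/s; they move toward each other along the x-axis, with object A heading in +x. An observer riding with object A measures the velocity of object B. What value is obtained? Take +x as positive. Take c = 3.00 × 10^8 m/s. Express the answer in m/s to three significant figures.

-1.97 × 10^8 m/s

β_A = 0.110, β_B = -0.590 (dividing each by c = 3.00 × 10^8 m/s).
Transform to A's frame with the inverse velocity-addition law: u' = (u − v)/(1 − uv/c²), taking u = β_B and v = β_A.
u' = (-0.590 − 0.110) / (1 − (0.110)(-0.590)) = -0.7000/1.0649 = -0.6573.
u' = -0.6573 × 3.00 × 10^8 m/s.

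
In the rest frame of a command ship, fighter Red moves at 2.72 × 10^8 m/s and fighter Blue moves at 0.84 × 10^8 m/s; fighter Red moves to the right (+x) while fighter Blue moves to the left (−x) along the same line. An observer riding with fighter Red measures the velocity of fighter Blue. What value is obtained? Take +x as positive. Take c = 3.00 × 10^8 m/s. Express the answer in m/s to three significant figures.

β_A = 0.907, β_B = -0.280 (dividing each by c = 3.00 × 10^8 m/s).
Transform to A's frame with the inverse velocity-addition law: u' = (u − v)/(1 − uv/c²), taking u = β_B and v = β_A.
u' = (-0.280 − 0.907) / (1 − (0.907)(-0.280)) = -1.1867/1.2539 = -0.9464.
u' = -0.9464 × 3.00 × 10^8 m/s.

-2.84 × 10^8 m/s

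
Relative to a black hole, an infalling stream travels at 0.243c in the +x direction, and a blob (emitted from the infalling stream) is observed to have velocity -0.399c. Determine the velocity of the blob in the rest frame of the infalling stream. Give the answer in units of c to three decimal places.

-0.585c

Invert the composition law: u' = (u − v)/(1 − uv/c²).
u' = (-0.399 − 0.243) / (1 − (-0.399)(0.243)) = -0.6420/1.0970 = -0.5853.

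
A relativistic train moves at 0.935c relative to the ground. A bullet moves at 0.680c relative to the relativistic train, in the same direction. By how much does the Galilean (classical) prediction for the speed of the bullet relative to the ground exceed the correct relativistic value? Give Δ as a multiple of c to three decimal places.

Δ = 0.628c

Galilean: u_cl = 0.680 + 0.935 = 1.6150.
Relativistic: u_rel = (0.680 + 0.935) / (1 + 0.680·0.935) = 1.6150/1.6358 = 0.9873.
Δ = 1.6150 − 0.9873 = 0.6277.
(The classical prediction exceeds c; the relativistic result does not.)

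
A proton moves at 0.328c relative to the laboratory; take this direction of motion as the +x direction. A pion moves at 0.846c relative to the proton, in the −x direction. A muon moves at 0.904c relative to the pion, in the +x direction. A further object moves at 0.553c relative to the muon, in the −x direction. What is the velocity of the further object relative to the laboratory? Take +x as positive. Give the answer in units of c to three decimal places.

Apply u = (u' + v)/(1 + u'v/c²) successively, working outward toward the laboratory.
Start: velocity of the proton relative to the laboratory = 0.3280c.
Compose with the pion (u' = -0.846 in the proton frame): u_1 = (-0.846 + 0.328) / (1 + (-0.846)·0.328) = -0.5180/0.7225 = -0.7169.
Compose with the muon (u' = 0.904 in the pion frame): u_2 = (0.904 + (-0.717)) / (1 + 0.904·(-0.717)) = 0.1871/0.3519 = 0.5316.
Compose with the further object (u' = -0.553 in the muon frame): u_3 = (-0.553 + 0.532) / (1 + (-0.553)·0.532) = -0.0214/0.7060 = -0.0303.

-0.030c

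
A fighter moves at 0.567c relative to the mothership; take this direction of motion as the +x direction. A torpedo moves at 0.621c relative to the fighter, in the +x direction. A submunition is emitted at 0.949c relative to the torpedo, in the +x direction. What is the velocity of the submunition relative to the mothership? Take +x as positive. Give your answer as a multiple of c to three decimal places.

0.997c

Apply u = (u' + v)/(1 + u'v/c²) successively, working outward toward the mothership.
Start: velocity of the fighter relative to the mothership = 0.5670c.
Compose with the torpedo (u' = 0.621 in the fighter frame): u_1 = (0.621 + 0.567) / (1 + 0.621·0.567) = 1.1880/1.3521 = 0.8786.
Compose with the submunition (u' = 0.949 in the torpedo frame): u_2 = (0.949 + 0.879) / (1 + 0.949·0.879) = 1.8276/1.8338 = 0.9966.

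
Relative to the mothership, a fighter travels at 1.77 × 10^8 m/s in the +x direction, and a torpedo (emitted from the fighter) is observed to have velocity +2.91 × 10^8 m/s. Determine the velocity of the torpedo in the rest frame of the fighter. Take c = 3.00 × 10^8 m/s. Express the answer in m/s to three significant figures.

+2.67 × 10^8 m/s

v = 0.590c, u = 0.970c.
Invert the composition law: u' = (u − v)/(1 − uv/c²).
u' = (0.970 − 0.590) / (1 − (0.970)(0.590)) = 0.3800/0.4277 = 0.8885.
u' = 0.8885 × 3.00 × 10^8 m/s.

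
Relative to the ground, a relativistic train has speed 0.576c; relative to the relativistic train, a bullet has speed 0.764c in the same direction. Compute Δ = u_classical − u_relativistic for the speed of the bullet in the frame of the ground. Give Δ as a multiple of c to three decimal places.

Galilean: u_cl = 0.764 + 0.576 = 1.3400.
Relativistic: u_rel = (0.764 + 0.576) / (1 + 0.764·0.576) = 1.3400/1.4401 = 0.9305.
Δ = 1.3400 − 0.9305 = 0.4095.
(The classical prediction exceeds c; the relativistic result does not.)

Δ = 0.409c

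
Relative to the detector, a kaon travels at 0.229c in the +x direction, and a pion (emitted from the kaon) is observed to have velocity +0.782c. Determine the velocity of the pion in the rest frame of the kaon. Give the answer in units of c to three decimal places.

+0.674c

Invert the composition law: u' = (u − v)/(1 − uv/c²).
u' = (0.782 − 0.229) / (1 − (0.782)(0.229)) = 0.5530/0.8209 = 0.6736.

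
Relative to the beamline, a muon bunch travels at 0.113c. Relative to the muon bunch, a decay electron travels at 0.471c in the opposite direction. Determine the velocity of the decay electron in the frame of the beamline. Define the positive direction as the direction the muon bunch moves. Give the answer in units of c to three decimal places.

With v = 0.113 and u' = -0.471 (in units of c),
u = (u' + v)/(1 + u'v/c²):
u = (-0.471 + 0.113) / (1 + (-0.471)·0.113) = -0.3580/0.9468 = -0.3781

-0.378c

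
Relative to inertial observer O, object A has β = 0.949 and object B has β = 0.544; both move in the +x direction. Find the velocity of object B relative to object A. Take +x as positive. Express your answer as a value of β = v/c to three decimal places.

β = -0.837

β_A = 0.949, β_B = 0.544.
Transform to A's frame with the inverse velocity-addition law: u' = (u − v)/(1 − uv/c²), taking u = β_B and v = β_A.
u' = (0.544 − 0.949) / (1 − (0.949)(0.544)) = -0.4050/0.4837 = -0.8372.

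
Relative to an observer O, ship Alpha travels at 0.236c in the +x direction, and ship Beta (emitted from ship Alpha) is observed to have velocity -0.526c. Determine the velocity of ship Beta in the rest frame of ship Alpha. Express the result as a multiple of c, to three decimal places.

-0.678c

Invert the composition law: u' = (u − v)/(1 − uv/c²).
u' = (-0.526 − 0.236) / (1 − (-0.526)(0.236)) = -0.7620/1.1241 = -0.6779.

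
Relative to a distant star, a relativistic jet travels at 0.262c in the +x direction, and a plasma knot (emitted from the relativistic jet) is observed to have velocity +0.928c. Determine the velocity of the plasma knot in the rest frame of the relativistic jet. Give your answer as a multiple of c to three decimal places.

+0.880c

Invert the composition law: u' = (u − v)/(1 − uv/c²).
u' = (0.928 − 0.262) / (1 − (0.928)(0.262)) = 0.6660/0.7569 = 0.8799.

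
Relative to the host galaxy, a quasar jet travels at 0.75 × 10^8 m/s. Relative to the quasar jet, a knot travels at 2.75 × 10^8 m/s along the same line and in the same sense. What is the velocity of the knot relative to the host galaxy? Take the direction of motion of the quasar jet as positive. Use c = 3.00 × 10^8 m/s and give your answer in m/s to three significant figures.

2.85 × 10^8 m/s

In units of c (dividing by 3.00 × 10^8 m/s): v = 0.250, u' = 0.917.
u = (u' + v)/(1 + u'v/c²):
u = (0.917 + 0.250) / (1 + 0.917·0.250) = 1.1667/1.2292 = 0.9492
(Galilean addition would give +1.167c, exceeding c.)
Converting back: u = 0.9492 × 3.00 × 10^8 m/s.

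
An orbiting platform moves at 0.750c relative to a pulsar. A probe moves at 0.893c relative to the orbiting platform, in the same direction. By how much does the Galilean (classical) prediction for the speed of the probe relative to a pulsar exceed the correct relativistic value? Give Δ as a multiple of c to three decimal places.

Δ = 0.659c

Galilean: u_cl = 0.893 + 0.750 = 1.6430.
Relativistic: u_rel = (0.893 + 0.750) / (1 + 0.893·0.750) = 1.6430/1.6698 = 0.9840.
Δ = 1.6430 − 0.9840 = 0.6590.
(The classical prediction exceeds c; the relativistic result does not.)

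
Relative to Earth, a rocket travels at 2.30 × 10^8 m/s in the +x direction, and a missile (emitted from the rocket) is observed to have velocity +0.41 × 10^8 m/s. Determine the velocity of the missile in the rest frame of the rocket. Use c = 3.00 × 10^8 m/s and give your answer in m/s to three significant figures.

v = 0.767c, u = 0.137c.
Invert the composition law: u' = (u − v)/(1 − uv/c²).
u' = (0.137 − 0.767) / (1 − (0.137)(0.767)) = -0.6300/0.8952 = -0.7037.
u' = -0.7037 × 3.00 × 10^8 m/s.

-2.11 × 10^8 m/s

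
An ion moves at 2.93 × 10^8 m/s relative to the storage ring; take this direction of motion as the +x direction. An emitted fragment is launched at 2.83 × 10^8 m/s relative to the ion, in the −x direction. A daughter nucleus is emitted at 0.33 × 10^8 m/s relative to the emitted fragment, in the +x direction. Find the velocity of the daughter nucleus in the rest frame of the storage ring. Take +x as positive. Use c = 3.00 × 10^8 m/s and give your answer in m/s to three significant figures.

+1.53 × 10^8 m/s

Apply u = (u' + v)/(1 + u'v/c²) successively, working outward toward the storage ring.
(Dividing each given speed by c = 3.00 × 10^8 m/s to work in units of c.)
Start: velocity of the ion relative to the storage ring = 0.9767c.
Compose with the emitted fragment (u' = -0.943 in the ion frame): u_1 = (-0.943 + 0.977) / (1 + (-0.943)·0.977) = 0.0333/0.0787 = 0.4237.
Compose with the daughter nucleus (u' = 0.110 in the emitted fragment frame): u_2 = (0.110 + 0.424) / (1 + 0.110·0.424) = 0.5337/1.0466 = 0.5099.
So u = 0.5099 × 3.00 × 10^8 m/s.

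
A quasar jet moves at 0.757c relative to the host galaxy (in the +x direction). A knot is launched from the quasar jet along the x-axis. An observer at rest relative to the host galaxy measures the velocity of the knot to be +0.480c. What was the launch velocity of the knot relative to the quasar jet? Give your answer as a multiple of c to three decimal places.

-0.435c

Invert the composition law: u' = (u − v)/(1 − uv/c²).
u' = (0.480 − 0.757) / (1 − (0.480)(0.757)) = -0.2770/0.6366 = -0.4351.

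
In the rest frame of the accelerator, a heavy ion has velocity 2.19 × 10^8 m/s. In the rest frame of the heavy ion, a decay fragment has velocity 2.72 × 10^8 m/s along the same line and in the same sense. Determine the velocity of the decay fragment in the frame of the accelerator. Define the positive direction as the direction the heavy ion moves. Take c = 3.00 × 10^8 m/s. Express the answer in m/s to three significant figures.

2.95 × 10^8 m/s

In units of c (dividing by 3.00 × 10^8 m/s): v = 0.730, u' = 0.907.
u = (u' + v)/(1 + u'v/c²):
u = (0.907 + 0.730) / (1 + 0.907·0.730) = 1.6367/1.6619 = 0.9848
(Galilean addition would give +1.637c, exceeding c.)
Converting back: u = 0.9848 × 3.00 × 10^8 m/s.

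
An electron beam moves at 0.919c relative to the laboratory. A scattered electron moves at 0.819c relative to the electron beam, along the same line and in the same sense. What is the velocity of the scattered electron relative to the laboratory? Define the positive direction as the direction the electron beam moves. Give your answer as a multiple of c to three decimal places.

With v = 0.919 and u' = 0.819 (in units of c),
u = (u' + v)/(1 + u'v/c²):
u = (0.819 + 0.919) / (1 + 0.819·0.919) = 1.7380/1.7527 = 0.9916
(Galilean addition would give +1.738c, exceeding c.)

0.992c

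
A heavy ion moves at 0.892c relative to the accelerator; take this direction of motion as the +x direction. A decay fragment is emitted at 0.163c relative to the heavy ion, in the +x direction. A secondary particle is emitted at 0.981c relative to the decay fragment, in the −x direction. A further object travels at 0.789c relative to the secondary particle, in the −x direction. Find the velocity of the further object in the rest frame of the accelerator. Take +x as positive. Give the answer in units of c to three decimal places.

Apply u = (u' + v)/(1 + u'v/c²) successively, working outward toward the accelerator.
Start: velocity of the heavy ion relative to the accelerator = 0.8920c.
Compose with the decay fragment (u' = 0.163 in the heavy ion frame): u_1 = (0.163 + 0.892) / (1 + 0.163·0.892) = 1.0550/1.1454 = 0.9211.
Compose with the secondary particle (u' = -0.981 in the decay fragment frame): u_2 = (-0.981 + 0.921) / (1 + (-0.981)·0.921) = -0.0599/0.0964 = -0.6214.
Compose with the further object (u' = -0.789 in the secondary particle frame): u_3 = (-0.789 + (-0.621)) / (1 + (-0.789)·(-0.621)) = -1.4104/1.4903 = -0.9464.

-0.946c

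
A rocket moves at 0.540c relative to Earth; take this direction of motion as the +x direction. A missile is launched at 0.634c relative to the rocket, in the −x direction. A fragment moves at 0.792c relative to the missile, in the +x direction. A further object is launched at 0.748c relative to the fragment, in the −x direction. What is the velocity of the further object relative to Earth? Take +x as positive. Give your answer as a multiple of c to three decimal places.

Apply u = (u' + v)/(1 + u'v/c²) successively, working outward toward Earth.
Start: velocity of the rocket relative to Earth = 0.5400c.
Compose with the missile (u' = -0.634 in the rocket frame): u_1 = (-0.634 + 0.540) / (1 + (-0.634)·0.540) = -0.0940/0.6576 = -0.1429.
Compose with the fragment (u' = 0.792 in the missile frame): u_2 = (0.792 + (-0.143)) / (1 + 0.792·(-0.143)) = 0.6491/0.8868 = 0.7319.
Compose with the further object (u' = -0.748 in the fragment frame): u_3 = (-0.748 + 0.732) / (1 + (-0.748)·0.732) = -0.0161/0.4525 = -0.0355.

-0.036c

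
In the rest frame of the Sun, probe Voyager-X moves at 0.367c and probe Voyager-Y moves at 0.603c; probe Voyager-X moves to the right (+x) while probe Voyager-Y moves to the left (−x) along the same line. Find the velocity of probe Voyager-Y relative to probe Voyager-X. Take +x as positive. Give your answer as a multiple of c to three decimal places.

-0.794c

β_A = 0.367, β_B = -0.603.
Transform to A's frame with the inverse velocity-addition law: u' = (u − v)/(1 − uv/c²), taking u = β_B and v = β_A.
u' = (-0.603 − 0.367) / (1 − (0.367)(-0.603)) = -0.9700/1.2213 = -0.7942.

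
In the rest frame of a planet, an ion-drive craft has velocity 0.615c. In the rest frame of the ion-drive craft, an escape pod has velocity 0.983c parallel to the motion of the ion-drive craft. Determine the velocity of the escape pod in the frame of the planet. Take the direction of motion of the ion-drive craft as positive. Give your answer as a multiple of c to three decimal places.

With v = 0.615 and u' = 0.983 (in units of c),
u = (u' + v)/(1 + u'v/c²):
u = (0.983 + 0.615) / (1 + 0.983·0.615) = 1.5980/1.6045 = 0.9959

0.996c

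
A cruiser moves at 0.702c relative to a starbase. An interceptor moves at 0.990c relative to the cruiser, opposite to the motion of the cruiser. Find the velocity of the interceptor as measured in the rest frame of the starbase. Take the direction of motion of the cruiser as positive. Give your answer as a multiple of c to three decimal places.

-0.944c

With v = 0.702 and u' = -0.990 (in units of c),
u = (u' + v)/(1 + u'v/c²):
u = (-0.990 + 0.702) / (1 + (-0.990)·0.702) = -0.2880/0.3050 = -0.9442
(Galilean addition would give -0.288c.)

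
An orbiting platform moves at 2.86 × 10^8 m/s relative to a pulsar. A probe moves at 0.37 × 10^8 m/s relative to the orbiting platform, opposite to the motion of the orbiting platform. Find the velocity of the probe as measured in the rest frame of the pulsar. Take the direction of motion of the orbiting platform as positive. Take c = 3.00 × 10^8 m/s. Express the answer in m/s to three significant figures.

+2.82 × 10^8 m/s

In units of c (dividing by 3.00 × 10^8 m/s): v = 0.953, u' = -0.123.
u = (u' + v)/(1 + u'v/c²):
u = (-0.123 + 0.953) / (1 + (-0.123)·0.953) = 0.8300/0.8824 = 0.9406
(Galilean addition would give +0.830c.)
Converting back: u = 0.9406 × 3.00 × 10^8 m/s.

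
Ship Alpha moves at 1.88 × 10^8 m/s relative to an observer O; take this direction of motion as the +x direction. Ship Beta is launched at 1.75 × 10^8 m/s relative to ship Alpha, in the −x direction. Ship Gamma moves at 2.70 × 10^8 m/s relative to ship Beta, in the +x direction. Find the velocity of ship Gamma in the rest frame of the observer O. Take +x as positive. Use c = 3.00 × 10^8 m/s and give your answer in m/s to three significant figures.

+2.74 × 10^8 m/s

Apply u = (u' + v)/(1 + u'v/c²) successively, working outward toward the observer O.
(Dividing each given speed by c = 3.00 × 10^8 m/s to work in units of c.)
Start: velocity of ship Alpha relative to the observer O = 0.6267c.
Compose with ship Beta (u' = -0.583 in ship Alpha frame): u_1 = (-0.583 + 0.627) / (1 + (-0.583)·0.627) = 0.0433/0.6344 = 0.0683.
Compose with ship Gamma (u' = 0.900 in ship Beta frame): u_2 = (0.900 + 0.068) / (1 + 0.900·0.068) = 0.9683/1.0615 = 0.9122.
So u = 0.9122 × 3.00 × 10^8 m/s.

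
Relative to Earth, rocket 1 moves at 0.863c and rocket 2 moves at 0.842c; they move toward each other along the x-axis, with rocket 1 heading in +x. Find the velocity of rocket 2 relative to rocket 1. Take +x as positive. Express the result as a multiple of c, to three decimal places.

-0.987c

β_A = 0.863, β_B = -0.842.
Transform to A's frame with the inverse velocity-addition law: u' = (u − v)/(1 − uv/c²), taking u = β_B and v = β_A.
u' = (-0.842 − 0.863) / (1 − (0.863)(-0.842)) = -1.7050/1.7266 = -0.9875.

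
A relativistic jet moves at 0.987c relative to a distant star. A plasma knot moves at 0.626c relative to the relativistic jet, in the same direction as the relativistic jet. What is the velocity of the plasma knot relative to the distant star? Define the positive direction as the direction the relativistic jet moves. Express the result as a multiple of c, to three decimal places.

With v = 0.987 and u' = 0.626 (in units of c),
u = (u' + v)/(1 + u'v/c²):
u = (0.626 + 0.987) / (1 + 0.626·0.987) = 1.6130/1.6179 = 0.9970
(Galilean addition would give +1.613c, exceeding c.)

0.997c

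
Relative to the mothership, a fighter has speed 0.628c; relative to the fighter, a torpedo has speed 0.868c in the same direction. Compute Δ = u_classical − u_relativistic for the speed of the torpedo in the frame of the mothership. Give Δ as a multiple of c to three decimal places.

Galilean: u_cl = 0.868 + 0.628 = 1.4960.
Relativistic: u_rel = (0.868 + 0.628) / (1 + 0.868·0.628) = 1.4960/1.5451 = 0.9682.
Δ = 1.4960 − 0.9682 = 0.5278.
(The classical prediction exceeds c; the relativistic result does not.)

Δ = 0.528c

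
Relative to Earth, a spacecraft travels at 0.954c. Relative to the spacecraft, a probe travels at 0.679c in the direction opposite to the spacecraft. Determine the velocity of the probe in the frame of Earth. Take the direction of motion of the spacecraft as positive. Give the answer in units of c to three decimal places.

With v = 0.954 and u' = -0.679 (in units of c),
u = (u' + v)/(1 + u'v/c²):
u = (-0.679 + 0.954) / (1 + (-0.679)·0.954) = 0.2750/0.3522 = 0.7807

+0.781c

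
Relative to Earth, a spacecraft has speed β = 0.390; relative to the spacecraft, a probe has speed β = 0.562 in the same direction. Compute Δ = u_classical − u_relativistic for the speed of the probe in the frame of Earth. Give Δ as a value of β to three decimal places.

Galilean: u_cl = 0.562 + 0.390 = 0.9520.
Relativistic: u_rel = (0.562 + 0.390) / (1 + 0.562·0.390) = 0.9520/1.2192 = 0.7809.
Δ = 0.9520 − 0.7809 = 0.1711.

Δ = 0.171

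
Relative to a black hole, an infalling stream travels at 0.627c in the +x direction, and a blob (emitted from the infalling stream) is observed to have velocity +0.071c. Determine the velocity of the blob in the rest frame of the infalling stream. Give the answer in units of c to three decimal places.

-0.582c

Invert the composition law: u' = (u − v)/(1 − uv/c²).
u' = (0.071 − 0.627) / (1 − (0.071)(0.627)) = -0.5560/0.9555 = -0.5819.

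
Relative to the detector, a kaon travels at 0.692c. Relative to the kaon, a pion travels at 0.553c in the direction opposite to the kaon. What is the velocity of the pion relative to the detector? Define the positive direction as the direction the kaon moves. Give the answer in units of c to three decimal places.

With v = 0.692 and u' = -0.553 (in units of c),
u = (u' + v)/(1 + u'v/c²):
u = (-0.553 + 0.692) / (1 + (-0.553)·0.692) = 0.1390/0.6173 = 0.2252

+0.225c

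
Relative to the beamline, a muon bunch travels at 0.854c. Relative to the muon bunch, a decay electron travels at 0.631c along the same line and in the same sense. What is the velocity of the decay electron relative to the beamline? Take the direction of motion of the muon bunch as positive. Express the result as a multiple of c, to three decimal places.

With v = 0.854 and u' = 0.631 (in units of c),
u = (u' + v)/(1 + u'v/c²):
u = (0.631 + 0.854) / (1 + 0.631·0.854) = 1.4850/1.5389 = 0.9650

0.965c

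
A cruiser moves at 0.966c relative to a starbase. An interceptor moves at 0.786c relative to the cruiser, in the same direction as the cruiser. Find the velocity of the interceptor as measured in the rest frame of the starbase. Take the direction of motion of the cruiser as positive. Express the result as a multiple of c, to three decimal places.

With v = 0.966 and u' = 0.786 (in units of c),
u = (u' + v)/(1 + u'v/c²):
u = (0.786 + 0.966) / (1 + 0.786·0.966) = 1.7520/1.7593 = 0.9959
(Galilean addition would give +1.752c, exceeding c.)

0.996c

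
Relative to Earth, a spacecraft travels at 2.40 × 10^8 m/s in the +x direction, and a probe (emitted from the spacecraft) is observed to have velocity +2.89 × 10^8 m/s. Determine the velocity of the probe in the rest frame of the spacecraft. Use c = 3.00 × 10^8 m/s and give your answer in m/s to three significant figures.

+2.14 × 10^8 m/s

v = 0.800c, u = 0.963c.
Invert the composition law: u' = (u − v)/(1 − uv/c²).
u' = (0.963 − 0.800) / (1 − (0.963)(0.800)) = 0.1633/0.2293 = 0.7122.
u' = 0.7122 × 3.00 × 10^8 m/s.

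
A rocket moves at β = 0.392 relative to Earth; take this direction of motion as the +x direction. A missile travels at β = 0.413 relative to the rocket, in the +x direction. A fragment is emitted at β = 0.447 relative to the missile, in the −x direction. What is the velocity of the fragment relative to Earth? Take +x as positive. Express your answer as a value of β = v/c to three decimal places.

β = +0.356

Apply u = (u' + v)/(1 + u'v/c²) successively, working outward toward Earth.
Start: velocity of the rocket relative to Earth = 0.3920c.
Compose with the missile (u' = 0.413 in the rocket frame): u_1 = (0.413 + 0.392) / (1 + 0.413·0.392) = 0.8050/1.1619 = 0.6928.
Compose with the fragment (u' = -0.447 in the missile frame): u_2 = (-0.447 + 0.693) / (1 + (-0.447)·0.693) = 0.2458/0.6903 = 0.3561.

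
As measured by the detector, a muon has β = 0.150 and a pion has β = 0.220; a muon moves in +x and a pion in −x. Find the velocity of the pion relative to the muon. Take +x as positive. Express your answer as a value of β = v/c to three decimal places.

β = -0.358

β_A = 0.150, β_B = -0.220.
Transform to A's frame with the inverse velocity-addition law: u' = (u − v)/(1 − uv/c²), taking u = β_B and v = β_A.
u' = (-0.220 − 0.150) / (1 − (0.150)(-0.220)) = -0.3700/1.0330 = -0.3582.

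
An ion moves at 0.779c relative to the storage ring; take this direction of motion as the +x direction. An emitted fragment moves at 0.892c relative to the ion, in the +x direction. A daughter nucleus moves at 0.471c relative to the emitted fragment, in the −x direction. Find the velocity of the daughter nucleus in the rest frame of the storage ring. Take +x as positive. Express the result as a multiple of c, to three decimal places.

+0.961c

Apply u = (u' + v)/(1 + u'v/c²) successively, working outward toward the storage ring.
Start: velocity of the ion relative to the storage ring = 0.7790c.
Compose with the emitted fragment (u' = 0.892 in the ion frame): u_1 = (0.892 + 0.779) / (1 + 0.892·0.779) = 1.6710/1.6949 = 0.9859.
Compose with the daughter nucleus (u' = -0.471 in the emitted fragment frame): u_2 = (-0.471 + 0.986) / (1 + (-0.471)·0.986) = 0.5149/0.5356 = 0.9613.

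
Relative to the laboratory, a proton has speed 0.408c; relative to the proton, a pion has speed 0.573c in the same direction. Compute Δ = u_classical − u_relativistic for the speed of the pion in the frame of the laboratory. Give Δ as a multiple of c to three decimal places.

Galilean: u_cl = 0.573 + 0.408 = 0.9810.
Relativistic: u_rel = (0.573 + 0.408) / (1 + 0.573·0.408) = 0.9810/1.2338 = 0.7951.
Δ = 0.9810 − 0.7951 = 0.1859.

Δ = 0.186c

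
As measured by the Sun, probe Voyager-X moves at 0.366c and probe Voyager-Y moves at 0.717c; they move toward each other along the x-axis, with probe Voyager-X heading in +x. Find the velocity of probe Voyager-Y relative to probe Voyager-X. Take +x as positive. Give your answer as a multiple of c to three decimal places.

-0.858c

β_A = 0.366, β_B = -0.717.
Transform to A's frame with the inverse velocity-addition law: u' = (u − v)/(1 − uv/c²), taking u = β_B and v = β_A.
u' = (-0.717 − 0.366) / (1 − (0.366)(-0.717)) = -1.0830/1.2624 = -0.8579.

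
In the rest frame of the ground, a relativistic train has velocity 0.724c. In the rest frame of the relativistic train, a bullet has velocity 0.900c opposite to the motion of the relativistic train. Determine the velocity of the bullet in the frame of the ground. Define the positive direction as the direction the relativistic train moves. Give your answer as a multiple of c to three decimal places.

With v = 0.724 and u' = -0.900 (in units of c),
u = (u' + v)/(1 + u'v/c²):
u = (-0.900 + 0.724) / (1 + (-0.900)·0.724) = -0.1760/0.3484 = -0.5052

-0.505c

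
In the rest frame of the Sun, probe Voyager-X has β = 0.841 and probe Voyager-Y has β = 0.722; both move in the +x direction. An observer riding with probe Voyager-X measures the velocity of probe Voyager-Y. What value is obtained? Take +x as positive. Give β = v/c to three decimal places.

β_A = 0.841, β_B = 0.722.
Transform to A's frame with the inverse velocity-addition law: u' = (u − v)/(1 − uv/c²), taking u = β_B and v = β_A.
u' = (0.722 − 0.841) / (1 − (0.841)(0.722)) = -0.1190/0.3928 = -0.3030.

β = -0.303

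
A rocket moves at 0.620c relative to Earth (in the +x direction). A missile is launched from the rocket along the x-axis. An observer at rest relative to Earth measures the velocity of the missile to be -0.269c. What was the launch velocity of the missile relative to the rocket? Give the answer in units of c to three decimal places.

-0.762c

Invert the composition law: u' = (u − v)/(1 − uv/c²).
u' = (-0.269 − 0.620) / (1 − (-0.269)(0.620)) = -0.8890/1.1668 = -0.7619.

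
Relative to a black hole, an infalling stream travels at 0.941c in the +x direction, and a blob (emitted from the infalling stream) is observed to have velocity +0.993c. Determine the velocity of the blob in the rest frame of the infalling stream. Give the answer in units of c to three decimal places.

Invert the composition law: u' = (u − v)/(1 − uv/c²).
u' = (0.993 − 0.941) / (1 − (0.993)(0.941)) = 0.0520/0.0656 = 0.7928.

+0.793c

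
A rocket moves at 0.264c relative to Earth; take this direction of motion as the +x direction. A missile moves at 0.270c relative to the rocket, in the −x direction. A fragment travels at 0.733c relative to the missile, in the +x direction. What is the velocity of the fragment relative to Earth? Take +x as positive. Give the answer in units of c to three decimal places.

+0.730c

Apply u = (u' + v)/(1 + u'v/c²) successively, working outward toward Earth.
Start: velocity of the rocket relative to Earth = 0.2640c.
Compose with the missile (u' = -0.270 in the rocket frame): u_1 = (-0.270 + 0.264) / (1 + (-0.270)·0.264) = -0.0060/0.9287 = -0.0065.
Compose with the fragment (u' = 0.733 in the missile frame): u_2 = (0.733 + (-0.006)) / (1 + 0.733·(-0.006)) = 0.7265/0.9953 = 0.7300.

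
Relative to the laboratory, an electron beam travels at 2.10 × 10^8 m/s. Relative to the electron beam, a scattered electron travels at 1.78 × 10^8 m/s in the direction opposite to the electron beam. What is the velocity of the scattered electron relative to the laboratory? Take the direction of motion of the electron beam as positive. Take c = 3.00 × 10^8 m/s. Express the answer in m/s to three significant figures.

+5.47 × 10^7 m/s

In units of c (dividing by 3.00 × 10^8 m/s): v = 0.700, u' = -0.593.
u = (u' + v)/(1 + u'v/c²):
u = (-0.593 + 0.700) / (1 + (-0.593)·0.700) = 0.1067/0.5847 = 0.1824
Converting back: u = 0.1824 × 3.00 × 10^8 m/s.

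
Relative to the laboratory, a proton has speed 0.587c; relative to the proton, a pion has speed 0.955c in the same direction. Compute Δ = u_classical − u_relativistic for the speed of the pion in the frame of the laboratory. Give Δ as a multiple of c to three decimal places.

Galilean: u_cl = 0.955 + 0.587 = 1.5420.
Relativistic: u_rel = (0.955 + 0.587) / (1 + 0.955·0.587) = 1.5420/1.5606 = 0.9881.
Δ = 1.5420 − 0.9881 = 0.5539.
(The classical prediction exceeds c; the relativistic result does not.)

Δ = 0.554c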